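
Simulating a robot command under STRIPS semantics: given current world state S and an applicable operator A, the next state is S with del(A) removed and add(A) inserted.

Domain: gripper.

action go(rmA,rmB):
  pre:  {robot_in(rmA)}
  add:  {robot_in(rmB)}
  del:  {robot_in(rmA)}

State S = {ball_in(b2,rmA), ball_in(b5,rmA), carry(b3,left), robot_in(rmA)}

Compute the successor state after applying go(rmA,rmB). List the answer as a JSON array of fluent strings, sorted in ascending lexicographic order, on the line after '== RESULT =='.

Compute (S \ del) ∪ add:
  pre ⊆ S: {robot_in(rmA)} ⊆ S  — applicable
  S \ del = {ball_in(b2,rmA), ball_in(b5,rmA), carry(b3,left)}
  ∪ add   = {ball_in(b2,rmA), ball_in(b5,rmA), carry(b3,left), robot_in(rmB)}

== RESULT ==
["ball_in(b2,rmA)", "ball_in(b5,rmA)", "carry(b3,left)", "robot_in(rmB)"]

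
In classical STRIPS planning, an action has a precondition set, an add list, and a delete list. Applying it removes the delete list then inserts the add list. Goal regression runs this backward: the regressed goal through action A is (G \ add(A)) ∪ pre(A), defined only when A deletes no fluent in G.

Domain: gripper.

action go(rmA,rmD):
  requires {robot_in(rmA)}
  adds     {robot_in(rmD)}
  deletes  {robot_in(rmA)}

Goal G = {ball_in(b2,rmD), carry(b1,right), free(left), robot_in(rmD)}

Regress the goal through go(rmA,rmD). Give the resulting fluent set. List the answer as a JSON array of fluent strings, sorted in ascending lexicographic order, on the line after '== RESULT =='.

Compute (G \ add) ∪ pre:
  G ∩ del = {}  (empty — regression defined)
  G \ add = {ball_in(b2,rmD), carry(b1,right), free(left), robot_in(rmD)} \ {robot_in(rmD)} = {ball_in(b2,rmD), carry(b1,right), free(left)}
  ∪ pre   = {ball_in(b2,rmD), carry(b1,right), free(left)} ∪ {robot_in(rmA)}
          = {ball_in(b2,rmD), carry(b1,right), free(left), robot_in(rmA)}

== RESULT ==
["ball_in(b2,rmD)", "carry(b1,right)", "free(left)", "robot_in(rmA)"]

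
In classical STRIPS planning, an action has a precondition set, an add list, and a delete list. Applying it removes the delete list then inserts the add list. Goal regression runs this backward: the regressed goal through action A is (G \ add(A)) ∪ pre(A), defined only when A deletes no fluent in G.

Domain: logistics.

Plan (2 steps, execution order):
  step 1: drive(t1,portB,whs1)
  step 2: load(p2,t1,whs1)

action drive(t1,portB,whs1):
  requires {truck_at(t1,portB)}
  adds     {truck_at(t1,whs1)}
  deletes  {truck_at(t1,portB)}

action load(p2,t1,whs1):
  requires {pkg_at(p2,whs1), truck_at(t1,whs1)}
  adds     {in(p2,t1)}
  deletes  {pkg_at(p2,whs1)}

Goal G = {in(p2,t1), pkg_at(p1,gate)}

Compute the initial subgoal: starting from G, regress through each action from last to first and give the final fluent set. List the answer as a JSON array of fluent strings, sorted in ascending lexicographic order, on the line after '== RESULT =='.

Work backward from the goal:
  through step 2 (load(p2,t1,whs1)): drop {in(p2,t1)}, keep {pkg_at(p1,gate)}, require {pkg_at(p2,whs1), truck_at(t1,whs1)}
    → {pkg_at(p1,gate), pkg_at(p2,whs1), truck_at(t1,whs1)}
  through step 1 (drive(t1,portB,whs1)): drop {truck_at(t1,whs1)}, keep {pkg_at(p1,gate), pkg_at(p2,whs1)}, require {truck_at(t1,portB)}
    → {pkg_at(p1,gate), pkg_at(p2,whs1), truck_at(t1,portB)}

== RESULT ==
["pkg_at(p1,gate)", "pkg_at(p2,whs1)", "truck_at(t1,portB)"]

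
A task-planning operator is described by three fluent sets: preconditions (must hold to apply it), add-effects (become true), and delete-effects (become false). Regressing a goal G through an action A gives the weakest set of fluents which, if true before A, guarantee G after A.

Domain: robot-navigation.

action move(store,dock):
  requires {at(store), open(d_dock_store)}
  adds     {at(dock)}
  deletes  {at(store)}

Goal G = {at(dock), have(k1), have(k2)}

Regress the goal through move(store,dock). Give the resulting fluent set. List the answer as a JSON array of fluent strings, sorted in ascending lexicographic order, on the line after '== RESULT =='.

Compute (G \ add) ∪ pre:
  G ∩ del = {}  (empty — regression defined)
  G \ add = {at(dock), have(k1), have(k2)} \ {at(dock)} = {have(k1), have(k2)}
  ∪ pre   = {have(k1), have(k2)} ∪ {at(store), open(d_dock_store)}
          = {at(store), have(k1), have(k2), open(d_dock_store)}

== RESULT ==
["at(store)", "have(k1)", "have(k2)", "open(d_dock_store)"]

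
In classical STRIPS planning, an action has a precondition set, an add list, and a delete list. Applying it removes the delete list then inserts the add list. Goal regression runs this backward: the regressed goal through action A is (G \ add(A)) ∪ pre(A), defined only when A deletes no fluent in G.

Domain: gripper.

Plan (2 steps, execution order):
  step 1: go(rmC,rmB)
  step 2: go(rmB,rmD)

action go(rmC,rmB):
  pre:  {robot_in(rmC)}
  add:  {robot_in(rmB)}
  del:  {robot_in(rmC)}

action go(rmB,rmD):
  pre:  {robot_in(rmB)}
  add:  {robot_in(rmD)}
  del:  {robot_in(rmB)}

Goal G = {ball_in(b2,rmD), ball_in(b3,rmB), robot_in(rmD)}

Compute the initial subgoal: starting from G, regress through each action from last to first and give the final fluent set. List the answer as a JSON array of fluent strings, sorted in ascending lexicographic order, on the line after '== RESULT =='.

Regress step by step:
  through step 2 (go(rmB,rmD)): drop {robot_in(rmD)}, keep {ball_in(b2,rmD), ball_in(b3,rmB)}, require {robot_in(rmB)}
    → {ball_in(b2,rmD), ball_in(b3,rmB), robot_in(rmB)}
  through step 1 (go(rmC,rmB)): drop {robot_in(rmB)}, keep {ball_in(b2,rmD), ball_in(b3,rmB)}, require {robot_in(rmC)}
    → {ball_in(b2,rmD), ball_in(b3,rmB), robot_in(rmC)}

== RESULT ==
["ball_in(b2,rmD)", "ball_in(b3,rmB)", "robot_in(rmC)"]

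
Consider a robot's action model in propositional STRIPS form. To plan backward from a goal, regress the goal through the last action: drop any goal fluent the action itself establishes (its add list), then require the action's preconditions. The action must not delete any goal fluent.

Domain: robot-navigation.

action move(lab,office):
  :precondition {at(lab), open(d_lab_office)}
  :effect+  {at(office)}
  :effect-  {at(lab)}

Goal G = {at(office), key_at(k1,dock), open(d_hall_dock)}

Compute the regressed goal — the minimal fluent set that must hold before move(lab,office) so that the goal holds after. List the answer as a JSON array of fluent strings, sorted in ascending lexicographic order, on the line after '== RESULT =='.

Regress:
  G ∩ del = {}  (empty — regression defined)
  G \ add = {at(office), key_at(k1,dock), open(d_hall_dock)} \ {at(office)} = {key_at(k1,dock), open(d_hall_dock)}
  ∪ pre   = {key_at(k1,dock), open(d_hall_dock)} ∪ {at(lab), open(d_lab_office)}
          = {at(lab), key_at(k1,dock), open(d_hall_dock), open(d_lab_office)}

== RESULT ==
["at(lab)", "key_at(k1,dock)", "open(d_hall_dock)", "open(d_lab_office)"]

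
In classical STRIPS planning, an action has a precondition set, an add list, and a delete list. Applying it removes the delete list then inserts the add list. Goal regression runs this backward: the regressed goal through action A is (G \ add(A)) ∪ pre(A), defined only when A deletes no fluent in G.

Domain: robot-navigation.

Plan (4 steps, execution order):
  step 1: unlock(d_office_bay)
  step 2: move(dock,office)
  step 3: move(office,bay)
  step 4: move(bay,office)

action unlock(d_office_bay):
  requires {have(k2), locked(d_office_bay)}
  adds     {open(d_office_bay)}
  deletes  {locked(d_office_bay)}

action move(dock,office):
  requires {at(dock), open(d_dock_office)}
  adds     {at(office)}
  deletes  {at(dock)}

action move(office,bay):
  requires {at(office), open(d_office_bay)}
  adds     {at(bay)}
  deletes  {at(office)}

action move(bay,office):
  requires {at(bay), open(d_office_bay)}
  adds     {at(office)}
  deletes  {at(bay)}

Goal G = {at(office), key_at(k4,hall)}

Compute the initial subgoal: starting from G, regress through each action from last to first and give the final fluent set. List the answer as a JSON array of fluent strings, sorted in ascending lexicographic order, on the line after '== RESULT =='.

Regress step by step:
  through step 4 (move(bay,office)): drop {at(office)}, keep {key_at(k4,hall)}, require {at(bay), open(d_office_bay)}
    → {at(bay), key_at(k4,hall), open(d_office_bay)}
  through step 3 (move(office,bay)): drop {at(bay)}, keep {key_at(k4,hall), open(d_office_bay)}, require {at(office), open(d_office_bay)}
    → {at(office), key_at(k4,hall), open(d_office_bay)}
  through step 2 (move(dock,office)): drop {at(office)}, keep {key_at(k4,hall), open(d_office_bay)}, require {at(dock), open(d_dock_office)}
    → {at(dock), key_at(k4,hall), open(d_dock_office), open(d_office_bay)}
  through step 1 (unlock(d_office_bay)): drop {open(d_office_bay)}, keep {at(dock), key_at(k4,hall), open(d_dock_office)}, require {have(k2), locked(d_office_bay)}
    → {at(dock), have(k2), key_at(k4,hall), locked(d_office_bay), open(d_dock_office)}

== RESULT ==
["at(dock)", "have(k2)", "key_at(k4,hall)", "locked(d_office_bay)", "open(d_dock_office)"]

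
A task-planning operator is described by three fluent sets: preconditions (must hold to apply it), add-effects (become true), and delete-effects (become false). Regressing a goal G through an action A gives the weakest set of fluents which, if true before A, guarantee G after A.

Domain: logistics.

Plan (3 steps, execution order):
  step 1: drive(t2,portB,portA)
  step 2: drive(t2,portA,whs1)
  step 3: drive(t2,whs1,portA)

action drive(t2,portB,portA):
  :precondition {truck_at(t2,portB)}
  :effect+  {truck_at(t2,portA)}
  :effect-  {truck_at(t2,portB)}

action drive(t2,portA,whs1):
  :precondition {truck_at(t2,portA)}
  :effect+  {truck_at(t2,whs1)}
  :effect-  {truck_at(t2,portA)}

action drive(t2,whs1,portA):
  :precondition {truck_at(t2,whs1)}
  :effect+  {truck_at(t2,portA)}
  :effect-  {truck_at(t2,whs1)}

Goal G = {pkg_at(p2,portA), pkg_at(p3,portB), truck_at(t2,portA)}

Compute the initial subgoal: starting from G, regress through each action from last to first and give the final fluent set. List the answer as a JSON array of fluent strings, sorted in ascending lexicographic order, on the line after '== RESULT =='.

Regress step by step:
  through step 3 (drive(t2,whs1,portA)): drop {truck_at(t2,portA)}, keep {pkg_at(p2,portA), pkg_at(p3,portB)}, require {truck_at(t2,whs1)}
    → {pkg_at(p2,portA), pkg_at(p3,portB), truck_at(t2,whs1)}
  through step 2 (drive(t2,portA,whs1)): drop {truck_at(t2,whs1)}, keep {pkg_at(p2,portA), pkg_at(p3,portB)}, require {truck_at(t2,portA)}
    → {pkg_at(p2,portA), pkg_at(p3,portB), truck_at(t2,portA)}
  through step 1 (drive(t2,portB,portA)): drop {truck_at(t2,portA)}, keep {pkg_at(p2,portA), pkg_at(p3,portB)}, require {truck_at(t2,portB)}
    → {pkg_at(p2,portA), pkg_at(p3,portB), truck_at(t2,portB)}

== RESULT ==
["pkg_at(p2,portA)", "pkg_at(p3,portB)", "truck_at(t2,portB)"]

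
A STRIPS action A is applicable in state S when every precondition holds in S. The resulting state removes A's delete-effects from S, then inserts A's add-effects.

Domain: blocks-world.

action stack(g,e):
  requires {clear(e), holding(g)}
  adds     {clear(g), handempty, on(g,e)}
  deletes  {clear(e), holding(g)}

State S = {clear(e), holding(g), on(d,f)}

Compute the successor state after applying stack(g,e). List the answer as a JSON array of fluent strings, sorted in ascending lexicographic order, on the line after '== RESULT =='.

Progress:
  pre ⊆ S: {clear(e), holding(g)} ⊆ S  — applicable
  S \ del = {on(d,f)}
  ∪ add   = {clear(g), handempty, on(d,f), on(g,e)}

== RESULT ==
["clear(g)", "handempty", "on(d,f)", "on(g,e)"]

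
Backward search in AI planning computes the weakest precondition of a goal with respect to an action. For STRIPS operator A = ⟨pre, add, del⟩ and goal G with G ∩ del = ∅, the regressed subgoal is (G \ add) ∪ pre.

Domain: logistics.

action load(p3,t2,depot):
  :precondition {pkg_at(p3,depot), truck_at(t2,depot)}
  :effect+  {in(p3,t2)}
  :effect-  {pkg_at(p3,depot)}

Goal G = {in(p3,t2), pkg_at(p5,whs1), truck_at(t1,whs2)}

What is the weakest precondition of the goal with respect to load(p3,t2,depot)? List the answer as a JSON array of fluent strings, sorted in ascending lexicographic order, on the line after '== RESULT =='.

Regress:
  G ∩ del = {}  (empty — regression defined)
  G \ add = {in(p3,t2), pkg_at(p5,whs1), truck_at(t1,whs2)} \ {in(p3,t2)} = {pkg_at(p5,whs1), truck_at(t1,whs2)}
  ∪ pre   = {pkg_at(p5,whs1), truck_at(t1,whs2)} ∪ {pkg_at(p3,depot), truck_at(t2,depot)}
          = {pkg_at(p3,depot), pkg_at(p5,whs1), truck_at(t1,whs2), truck_at(t2,depot)}

== RESULT ==
["pkg_at(p3,depot)", "pkg_at(p5,whs1)", "truck_at(t1,whs2)", "truck_at(t2,depot)"]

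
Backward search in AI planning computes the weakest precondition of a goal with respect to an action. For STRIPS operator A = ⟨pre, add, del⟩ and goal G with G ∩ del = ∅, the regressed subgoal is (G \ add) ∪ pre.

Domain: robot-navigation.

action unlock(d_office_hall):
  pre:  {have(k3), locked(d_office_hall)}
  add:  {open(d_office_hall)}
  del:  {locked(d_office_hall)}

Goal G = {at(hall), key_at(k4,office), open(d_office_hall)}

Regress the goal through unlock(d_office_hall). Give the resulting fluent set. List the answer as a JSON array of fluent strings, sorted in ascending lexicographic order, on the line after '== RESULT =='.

Regress:
  G ∩ del = {}  (empty — regression defined)
  G \ add = {at(hall), key_at(k4,office), open(d_office_hall)} \ {open(d_office_hall)} = {at(hall), key_at(k4,office)}
  ∪ pre   = {at(hall), key_at(k4,office)} ∪ {have(k3), locked(d_office_hall)}
          = {at(hall), have(k3), key_at(k4,office), locked(d_office_hall)}

== RESULT ==
["at(hall)", "have(k3)", "key_at(k4,office)", "locked(d_office_hall)"]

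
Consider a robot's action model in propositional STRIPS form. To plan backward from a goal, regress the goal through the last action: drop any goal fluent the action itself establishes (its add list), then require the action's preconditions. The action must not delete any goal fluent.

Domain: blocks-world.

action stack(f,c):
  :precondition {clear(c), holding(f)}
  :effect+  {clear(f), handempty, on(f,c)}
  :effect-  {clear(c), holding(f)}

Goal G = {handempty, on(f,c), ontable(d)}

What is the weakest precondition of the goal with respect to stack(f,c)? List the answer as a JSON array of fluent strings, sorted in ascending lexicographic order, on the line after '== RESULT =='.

Compute (G \ add) ∪ pre:
  G ∩ del = {}  (empty — regression defined)
  G \ add = {handempty, on(f,c), ontable(d)} \ {clear(f), handempty, on(f,c)} = {ontable(d)}
  ∪ pre   = {ontable(d)} ∪ {clear(c), holding(f)}
          = {clear(c), holding(f), ontable(d)}

== RESULT ==
["clear(c)", "holding(f)", "ontable(d)"]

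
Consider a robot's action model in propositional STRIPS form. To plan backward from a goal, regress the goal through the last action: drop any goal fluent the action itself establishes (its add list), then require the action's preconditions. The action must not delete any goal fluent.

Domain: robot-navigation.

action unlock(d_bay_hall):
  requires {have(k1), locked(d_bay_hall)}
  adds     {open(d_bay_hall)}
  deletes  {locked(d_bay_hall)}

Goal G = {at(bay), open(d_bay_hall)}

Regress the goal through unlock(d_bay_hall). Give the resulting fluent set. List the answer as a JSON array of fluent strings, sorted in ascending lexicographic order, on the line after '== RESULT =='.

Regress:
  G ∩ del = {}  (empty — regression defined)
  G \ add = {at(bay), open(d_bay_hall)} \ {open(d_bay_hall)} = {at(bay)}
  ∪ pre   = {at(bay)} ∪ {have(k1), locked(d_bay_hall)}
          = {at(bay), have(k1), locked(d_bay_hall)}

== RESULT ==
["at(bay)", "have(k1)", "locked(d_bay_hall)"]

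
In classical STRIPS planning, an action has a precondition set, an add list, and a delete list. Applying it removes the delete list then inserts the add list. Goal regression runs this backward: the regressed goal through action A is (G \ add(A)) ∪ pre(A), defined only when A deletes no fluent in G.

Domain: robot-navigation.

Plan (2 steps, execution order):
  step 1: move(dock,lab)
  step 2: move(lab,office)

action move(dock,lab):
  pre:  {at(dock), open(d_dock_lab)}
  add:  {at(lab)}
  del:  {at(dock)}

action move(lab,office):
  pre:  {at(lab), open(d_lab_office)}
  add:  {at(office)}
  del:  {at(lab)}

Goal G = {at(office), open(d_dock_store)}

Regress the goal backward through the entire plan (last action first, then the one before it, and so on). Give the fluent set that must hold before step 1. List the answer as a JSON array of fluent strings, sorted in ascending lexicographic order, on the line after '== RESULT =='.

Work backward from the goal:
  through step 2 (move(lab,office)): drop {at(office)}, keep {open(d_dock_store)}, require {at(lab), open(d_lab_office)}
    → {at(lab), open(d_dock_store), open(d_lab_office)}
  through step 1 (move(dock,lab)): drop {at(lab)}, keep {open(d_dock_store), open(d_lab_office)}, require {at(dock), open(d_dock_lab)}
    → {at(dock), open(d_dock_lab), open(d_dock_store), open(d_lab_office)}

== RESULT ==
["at(dock)", "open(d_dock_lab)", "open(d_dock_store)", "open(d_lab_office)"]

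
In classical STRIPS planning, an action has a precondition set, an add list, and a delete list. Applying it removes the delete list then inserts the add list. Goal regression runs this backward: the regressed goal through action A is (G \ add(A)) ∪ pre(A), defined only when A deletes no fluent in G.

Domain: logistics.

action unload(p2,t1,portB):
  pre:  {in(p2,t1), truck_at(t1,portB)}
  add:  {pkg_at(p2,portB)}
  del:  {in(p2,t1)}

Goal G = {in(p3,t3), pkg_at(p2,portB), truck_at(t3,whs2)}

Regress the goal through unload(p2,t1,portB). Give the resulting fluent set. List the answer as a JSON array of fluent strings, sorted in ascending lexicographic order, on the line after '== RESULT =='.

Compute (G \ add) ∪ pre:
  G ∩ del = {}  (empty — regression defined)
  G \ add = {in(p3,t3), pkg_at(p2,portB), truck_at(t3,whs2)} \ {pkg_at(p2,portB)} = {in(p3,t3), truck_at(t3,whs2)}
  ∪ pre   = {in(p3,t3), truck_at(t3,whs2)} ∪ {in(p2,t1), truck_at(t1,portB)}
          = {in(p2,t1), in(p3,t3), truck_at(t1,portB), truck_at(t3,whs2)}

== RESULT ==
["in(p2,t1)", "in(p3,t3)", "truck_at(t1,portB)", "truck_at(t3,whs2)"]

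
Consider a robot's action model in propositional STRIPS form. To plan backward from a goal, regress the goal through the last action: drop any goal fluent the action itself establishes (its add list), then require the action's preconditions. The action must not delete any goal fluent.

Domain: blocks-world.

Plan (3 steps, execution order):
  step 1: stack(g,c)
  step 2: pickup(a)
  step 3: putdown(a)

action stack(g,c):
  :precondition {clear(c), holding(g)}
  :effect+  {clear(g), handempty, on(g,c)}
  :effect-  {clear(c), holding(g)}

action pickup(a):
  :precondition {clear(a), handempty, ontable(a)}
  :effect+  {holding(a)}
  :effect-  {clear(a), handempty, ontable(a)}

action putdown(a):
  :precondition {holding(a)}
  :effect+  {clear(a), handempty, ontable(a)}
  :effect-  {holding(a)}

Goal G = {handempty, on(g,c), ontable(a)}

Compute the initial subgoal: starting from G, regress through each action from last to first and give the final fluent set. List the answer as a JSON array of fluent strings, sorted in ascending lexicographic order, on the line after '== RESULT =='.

Work backward from the goal:
  through step 3 (putdown(a)): drop {handempty, ontable(a)}, keep {on(g,c)}, require {holding(a)}
    → {holding(a), on(g,c)}
  through step 2 (pickup(a)): drop {holding(a)}, keep {on(g,c)}, require {clear(a), handempty, ontable(a)}
    → {clear(a), handempty, on(g,c), ontable(a)}
  through step 1 (stack(g,c)): drop {handempty, on(g,c)}, keep {clear(a), ontable(a)}, require {clear(c), holding(g)}
    → {clear(a), clear(c), holding(g), ontable(a)}

== RESULT ==
["clear(a)", "clear(c)", "holding(g)", "ontable(a)"]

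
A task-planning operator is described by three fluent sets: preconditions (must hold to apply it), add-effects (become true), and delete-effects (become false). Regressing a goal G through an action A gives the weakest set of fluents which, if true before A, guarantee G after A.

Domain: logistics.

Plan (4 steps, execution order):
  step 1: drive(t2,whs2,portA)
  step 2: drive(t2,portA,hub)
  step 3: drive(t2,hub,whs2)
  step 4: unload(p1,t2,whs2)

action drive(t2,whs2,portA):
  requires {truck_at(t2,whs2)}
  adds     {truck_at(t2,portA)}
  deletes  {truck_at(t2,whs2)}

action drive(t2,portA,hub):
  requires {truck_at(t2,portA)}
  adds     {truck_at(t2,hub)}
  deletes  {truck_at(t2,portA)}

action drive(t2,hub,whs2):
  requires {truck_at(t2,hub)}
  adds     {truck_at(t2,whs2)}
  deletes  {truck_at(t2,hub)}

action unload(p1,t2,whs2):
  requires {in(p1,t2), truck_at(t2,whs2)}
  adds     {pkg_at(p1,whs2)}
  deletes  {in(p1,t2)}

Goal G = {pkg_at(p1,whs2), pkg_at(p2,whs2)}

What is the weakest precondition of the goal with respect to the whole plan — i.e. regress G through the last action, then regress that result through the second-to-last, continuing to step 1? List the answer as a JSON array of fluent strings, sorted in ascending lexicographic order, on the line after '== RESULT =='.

Regress step by step:
  through step 4 (unload(p1,t2,whs2)): drop {pkg_at(p1,whs2)}, keep {pkg_at(p2,whs2)}, require {in(p1,t2), truck_at(t2,whs2)}
    → {in(p1,t2), pkg_at(p2,whs2), truck_at(t2,whs2)}
  through step 3 (drive(t2,hub,whs2)): drop {truck_at(t2,whs2)}, keep {in(p1,t2), pkg_at(p2,whs2)}, require {truck_at(t2,hub)}
    → {in(p1,t2), pkg_at(p2,whs2), truck_at(t2,hub)}
  through step 2 (drive(t2,portA,hub)): drop {truck_at(t2,hub)}, keep {in(p1,t2), pkg_at(p2,whs2)}, require {truck_at(t2,portA)}
    → {in(p1,t2), pkg_at(p2,whs2), truck_at(t2,portA)}
  through step 1 (drive(t2,whs2,portA)): drop {truck_at(t2,portA)}, keep {in(p1,t2), pkg_at(p2,whs2)}, require {truck_at(t2,whs2)}
    → {in(p1,t2), pkg_at(p2,whs2), truck_at(t2,whs2)}

== RESULT ==
["in(p1,t2)", "pkg_at(p2,whs2)", "truck_at(t2,whs2)"]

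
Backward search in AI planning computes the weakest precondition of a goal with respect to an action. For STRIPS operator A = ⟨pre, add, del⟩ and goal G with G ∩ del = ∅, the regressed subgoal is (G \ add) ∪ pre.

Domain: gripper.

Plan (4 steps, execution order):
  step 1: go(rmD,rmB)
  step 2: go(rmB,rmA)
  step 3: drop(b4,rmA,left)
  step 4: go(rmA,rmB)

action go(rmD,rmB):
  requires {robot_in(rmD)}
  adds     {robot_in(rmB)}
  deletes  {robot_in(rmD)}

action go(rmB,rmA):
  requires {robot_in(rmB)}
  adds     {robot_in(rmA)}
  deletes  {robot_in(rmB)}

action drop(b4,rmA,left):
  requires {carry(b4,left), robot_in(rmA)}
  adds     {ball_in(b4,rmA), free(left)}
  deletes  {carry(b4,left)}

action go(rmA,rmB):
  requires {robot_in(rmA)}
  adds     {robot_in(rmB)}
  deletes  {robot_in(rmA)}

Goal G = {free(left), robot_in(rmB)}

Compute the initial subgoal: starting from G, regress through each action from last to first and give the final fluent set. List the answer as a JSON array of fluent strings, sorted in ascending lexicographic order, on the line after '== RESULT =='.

Work backward from the goal:
  through step 4 (go(rmA,rmB)): drop {robot_in(rmB)}, keep {free(left)}, require {robot_in(rmA)}
    → {free(left), robot_in(rmA)}
  through step 3 (drop(b4,rmA,left)): drop {free(left)}, keep {robot_in(rmA)}, require {carry(b4,left), robot_in(rmA)}
    → {carry(b4,left), robot_in(rmA)}
  through step 2 (go(rmB,rmA)): drop {robot_in(rmA)}, keep {carry(b4,left)}, require {robot_in(rmB)}
    → {carry(b4,left), robot_in(rmB)}
  through step 1 (go(rmD,rmB)): drop {robot_in(rmB)}, keep {carry(b4,left)}, require {robot_in(rmD)}
    → {carry(b4,left), robot_in(rmD)}

== RESULT ==
["carry(b4,left)", "robot_in(rmD)"]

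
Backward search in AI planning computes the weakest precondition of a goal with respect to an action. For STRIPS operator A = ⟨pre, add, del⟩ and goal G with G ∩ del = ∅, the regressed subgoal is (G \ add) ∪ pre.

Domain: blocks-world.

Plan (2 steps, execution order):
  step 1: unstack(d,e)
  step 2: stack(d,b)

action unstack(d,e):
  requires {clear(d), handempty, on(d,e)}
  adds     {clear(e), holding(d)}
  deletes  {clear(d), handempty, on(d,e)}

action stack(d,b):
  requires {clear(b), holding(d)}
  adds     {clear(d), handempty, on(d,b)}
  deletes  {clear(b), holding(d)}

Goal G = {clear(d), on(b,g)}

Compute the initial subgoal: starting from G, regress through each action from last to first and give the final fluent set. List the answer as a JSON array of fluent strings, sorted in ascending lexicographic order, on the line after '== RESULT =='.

Regress step by step:
  through step 2 (stack(d,b)): drop {clear(d)}, keep {on(b,g)}, require {clear(b), holding(d)}
    → {clear(b), holding(d), on(b,g)}
  through step 1 (unstack(d,e)): drop {holding(d)}, keep {clear(b), on(b,g)}, require {clear(d), handempty, on(d,e)}
    → {clear(b), clear(d), handempty, on(b,g), on(d,e)}

== RESULT ==
["clear(b)", "clear(d)", "handempty", "on(b,g)", "on(d,e)"]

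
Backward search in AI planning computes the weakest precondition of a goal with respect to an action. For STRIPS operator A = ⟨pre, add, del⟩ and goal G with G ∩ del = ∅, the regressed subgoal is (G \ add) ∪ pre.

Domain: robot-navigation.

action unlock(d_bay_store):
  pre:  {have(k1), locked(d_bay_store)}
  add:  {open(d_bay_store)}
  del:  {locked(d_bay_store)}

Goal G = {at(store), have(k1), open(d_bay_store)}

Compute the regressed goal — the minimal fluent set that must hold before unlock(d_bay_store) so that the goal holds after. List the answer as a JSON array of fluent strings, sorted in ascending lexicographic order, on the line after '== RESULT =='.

Compute (G \ add) ∪ pre:
  G ∩ del = {}  (empty — regression defined)
  G \ add = {at(store), have(k1), open(d_bay_store)} \ {open(d_bay_store)} = {at(store), have(k1)}
  ∪ pre   = {at(store), have(k1)} ∪ {have(k1), locked(d_bay_store)}
          = {at(store), have(k1), locked(d_bay_store)}

== RESULT ==
["at(store)", "have(k1)", "locked(d_bay_store)"]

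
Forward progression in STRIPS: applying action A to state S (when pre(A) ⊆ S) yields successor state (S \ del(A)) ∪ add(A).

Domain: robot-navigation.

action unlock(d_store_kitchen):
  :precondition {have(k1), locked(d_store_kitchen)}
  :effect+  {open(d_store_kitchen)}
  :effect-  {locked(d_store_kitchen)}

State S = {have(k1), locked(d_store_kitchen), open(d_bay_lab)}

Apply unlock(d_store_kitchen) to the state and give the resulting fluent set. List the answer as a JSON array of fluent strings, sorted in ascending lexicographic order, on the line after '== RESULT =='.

Compute (S \ del) ∪ add:
  pre ⊆ S: {have(k1), locked(d_store_kitchen)} ⊆ S  — applicable
  S \ del = {have(k1), open(d_bay_lab)}
  ∪ add   = {have(k1), open(d_bay_lab), open(d_store_kitchen)}

== RESULT ==
["have(k1)", "open(d_bay_lab)", "open(d_store_kitchen)"]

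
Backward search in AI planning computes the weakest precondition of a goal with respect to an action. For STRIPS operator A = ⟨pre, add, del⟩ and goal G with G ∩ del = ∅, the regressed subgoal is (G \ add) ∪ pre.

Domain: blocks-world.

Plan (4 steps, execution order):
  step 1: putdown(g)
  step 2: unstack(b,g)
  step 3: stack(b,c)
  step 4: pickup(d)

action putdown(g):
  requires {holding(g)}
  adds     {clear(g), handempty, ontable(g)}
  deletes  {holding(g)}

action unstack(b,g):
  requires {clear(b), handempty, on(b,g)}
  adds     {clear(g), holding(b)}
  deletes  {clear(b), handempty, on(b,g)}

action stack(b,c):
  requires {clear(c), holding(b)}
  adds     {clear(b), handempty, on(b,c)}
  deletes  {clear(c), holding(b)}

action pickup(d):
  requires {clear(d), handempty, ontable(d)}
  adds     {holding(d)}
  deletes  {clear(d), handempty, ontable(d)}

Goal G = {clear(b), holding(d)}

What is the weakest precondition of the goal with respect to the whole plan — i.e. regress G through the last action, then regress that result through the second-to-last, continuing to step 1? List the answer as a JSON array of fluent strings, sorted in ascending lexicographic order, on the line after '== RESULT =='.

Regress step by step:
  through step 4 (pickup(d)): drop {holding(d)}, keep {clear(b)}, require {clear(d), handempty, ontable(d)}
    → {clear(b), clear(d), handempty, ontable(d)}
  through step 3 (stack(b,c)): drop {clear(b), handempty}, keep {clear(d), ontable(d)}, require {clear(c), holding(b)}
    → {clear(c), clear(d), holding(b), ontable(d)}
  through step 2 (unstack(b,g)): drop {holding(b)}, keep {clear(c), clear(d), ontable(d)}, require {clear(b), handempty, on(b,g)}
    → {clear(b), clear(c), clear(d), handempty, on(b,g), ontable(d)}
  through step 1 (putdown(g)): drop {handempty}, keep {clear(b), clear(c), clear(d), on(b,g), ontable(d)}, require {holding(g)}
    → {clear(b), clear(c), clear(d), holding(g), on(b,g), ontable(d)}

== RESULT ==
["clear(b)", "clear(c)", "clear(d)", "holding(g)", "on(b,g)", "ontable(d)"]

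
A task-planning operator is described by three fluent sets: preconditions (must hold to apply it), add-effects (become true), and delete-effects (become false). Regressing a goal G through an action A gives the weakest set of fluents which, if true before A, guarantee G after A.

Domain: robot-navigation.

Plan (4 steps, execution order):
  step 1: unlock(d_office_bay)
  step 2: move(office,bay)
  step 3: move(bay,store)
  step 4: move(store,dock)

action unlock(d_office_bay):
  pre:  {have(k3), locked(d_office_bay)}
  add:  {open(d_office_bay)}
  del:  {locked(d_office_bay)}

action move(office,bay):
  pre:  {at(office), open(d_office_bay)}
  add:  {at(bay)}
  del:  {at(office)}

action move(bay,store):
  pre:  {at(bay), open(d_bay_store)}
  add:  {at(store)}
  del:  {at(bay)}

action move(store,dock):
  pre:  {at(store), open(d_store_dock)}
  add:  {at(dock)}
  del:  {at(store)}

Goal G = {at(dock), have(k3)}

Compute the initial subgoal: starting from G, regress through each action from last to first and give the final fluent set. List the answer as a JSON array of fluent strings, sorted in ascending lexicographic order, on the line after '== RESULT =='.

Work backward from the goal:
  through step 4 (move(store,dock)): drop {at(dock)}, keep {have(k3)}, require {at(store), open(d_store_dock)}
    → {at(store), have(k3), open(d_store_dock)}
  through step 3 (move(bay,store)): drop {at(store)}, keep {have(k3), open(d_store_dock)}, require {at(bay), open(d_bay_store)}
    → {at(bay), have(k3), open(d_bay_store), open(d_store_dock)}
  through step 2 (move(office,bay)): drop {at(bay)}, keep {have(k3), open(d_bay_store), open(d_store_dock)}, require {at(office), open(d_office_bay)}
    → {at(office), have(k3), open(d_bay_store), open(d_office_bay), open(d_store_dock)}
  through step 1 (unlock(d_office_bay)): drop {open(d_office_bay)}, keep {at(office), have(k3), open(d_bay_store), open(d_store_dock)}, require {have(k3), locked(d_office_bay)}
    → {at(office), have(k3), locked(d_office_bay), open(d_bay_store), open(d_store_dock)}

== RESULT ==
["at(office)", "have(k3)", "locked(d_office_bay)", "open(d_bay_store)", "open(d_store_dock)"]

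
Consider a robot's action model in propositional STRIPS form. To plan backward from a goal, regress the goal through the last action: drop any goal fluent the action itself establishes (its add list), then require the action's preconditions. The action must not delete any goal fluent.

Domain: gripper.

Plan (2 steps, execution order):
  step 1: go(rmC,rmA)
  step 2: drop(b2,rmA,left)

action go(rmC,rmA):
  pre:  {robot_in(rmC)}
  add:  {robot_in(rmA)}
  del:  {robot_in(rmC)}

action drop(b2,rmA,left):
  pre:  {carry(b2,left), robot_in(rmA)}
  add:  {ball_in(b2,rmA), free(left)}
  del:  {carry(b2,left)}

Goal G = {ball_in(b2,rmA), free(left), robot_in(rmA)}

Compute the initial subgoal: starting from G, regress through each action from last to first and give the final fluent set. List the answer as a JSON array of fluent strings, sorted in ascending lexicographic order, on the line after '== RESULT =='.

Regress step by step:
  through step 2 (drop(b2,rmA,left)): drop {ball_in(b2,rmA), free(left)}, keep {robot_in(rmA)}, require {carry(b2,left), robot_in(rmA)}
    → {carry(b2,left), robot_in(rmA)}
  through step 1 (go(rmC,rmA)): drop {robot_in(rmA)}, keep {carry(b2,left)}, require {robot_in(rmC)}
    → {carry(b2,left), robot_in(rmC)}

== RESULT ==
["carry(b2,left)", "robot_in(rmC)"]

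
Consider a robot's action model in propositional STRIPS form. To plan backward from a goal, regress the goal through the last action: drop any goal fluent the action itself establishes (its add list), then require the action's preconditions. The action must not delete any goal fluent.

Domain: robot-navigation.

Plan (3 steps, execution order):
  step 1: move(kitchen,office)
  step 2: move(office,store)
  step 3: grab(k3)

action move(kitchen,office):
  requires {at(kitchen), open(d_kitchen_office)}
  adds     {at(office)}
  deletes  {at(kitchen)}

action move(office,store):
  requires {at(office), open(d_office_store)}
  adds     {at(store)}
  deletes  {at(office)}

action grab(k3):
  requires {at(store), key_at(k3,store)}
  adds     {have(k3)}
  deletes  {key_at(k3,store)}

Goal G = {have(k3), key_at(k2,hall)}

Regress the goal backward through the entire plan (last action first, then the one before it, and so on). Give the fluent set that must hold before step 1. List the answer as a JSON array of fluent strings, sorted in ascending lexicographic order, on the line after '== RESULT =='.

Regress step by step:
  through step 3 (grab(k3)): drop {have(k3)}, keep {key_at(k2,hall)}, require {at(store), key_at(k3,store)}
    → {at(store), key_at(k2,hall), key_at(k3,store)}
  through step 2 (move(office,store)): drop {at(store)}, keep {key_at(k2,hall), key_at(k3,store)}, require {at(office), open(d_office_store)}
    → {at(office), key_at(k2,hall), key_at(k3,store), open(d_office_store)}
  through step 1 (move(kitchen,office)): drop {at(office)}, keep {key_at(k2,hall), key_at(k3,store), open(d_office_store)}, require {at(kitchen), open(d_kitchen_office)}
    → {at(kitchen), key_at(k2,hall), key_at(k3,store), open(d_kitchen_office), open(d_office_store)}

== RESULT ==
["at(kitchen)", "key_at(k2,hall)", "key_at(k3,store)", "open(d_kitchen_office)", "open(d_office_store)"]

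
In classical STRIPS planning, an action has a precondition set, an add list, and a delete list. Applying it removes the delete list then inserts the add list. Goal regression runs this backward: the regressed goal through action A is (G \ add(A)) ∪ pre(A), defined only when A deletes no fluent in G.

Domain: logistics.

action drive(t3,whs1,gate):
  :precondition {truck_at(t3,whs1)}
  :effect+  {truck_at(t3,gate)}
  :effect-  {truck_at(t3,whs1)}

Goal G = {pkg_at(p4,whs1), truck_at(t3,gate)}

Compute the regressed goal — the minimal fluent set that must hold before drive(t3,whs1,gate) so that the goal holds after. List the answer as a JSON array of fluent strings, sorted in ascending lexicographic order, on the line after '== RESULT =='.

Compute (G \ add) ∪ pre:
  G ∩ del = {}  (empty — regression defined)
  G \ add = {pkg_at(p4,whs1), truck_at(t3,gate)} \ {truck_at(t3,gate)} = {pkg_at(p4,whs1)}
  ∪ pre   = {pkg_at(p4,whs1)} ∪ {truck_at(t3,whs1)}
          = {pkg_at(p4,whs1), truck_at(t3,whs1)}

== RESULT ==
["pkg_at(p4,whs1)", "truck_at(t3,whs1)"]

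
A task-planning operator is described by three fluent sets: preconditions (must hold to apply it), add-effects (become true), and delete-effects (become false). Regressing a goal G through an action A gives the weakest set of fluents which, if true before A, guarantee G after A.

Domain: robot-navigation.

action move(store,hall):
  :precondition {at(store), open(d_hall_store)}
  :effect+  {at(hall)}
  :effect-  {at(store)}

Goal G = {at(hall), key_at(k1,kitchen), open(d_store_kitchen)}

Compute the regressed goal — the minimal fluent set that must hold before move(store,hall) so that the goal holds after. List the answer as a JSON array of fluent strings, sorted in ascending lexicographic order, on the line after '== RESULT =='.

Compute (G \ add) ∪ pre:
  G ∩ del = {}  (empty — regression defined)
  G \ add = {at(hall), key_at(k1,kitchen), open(d_store_kitchen)} \ {at(hall)} = {key_at(k1,kitchen), open(d_store_kitchen)}
  ∪ pre   = {key_at(k1,kitchen), open(d_store_kitchen)} ∪ {at(store), open(d_hall_store)}
          = {at(store), key_at(k1,kitchen), open(d_hall_store), open(d_store_kitchen)}

== RESULT ==
["at(store)", "key_at(k1,kitchen)", "open(d_hall_store)", "open(d_store_kitchen)"]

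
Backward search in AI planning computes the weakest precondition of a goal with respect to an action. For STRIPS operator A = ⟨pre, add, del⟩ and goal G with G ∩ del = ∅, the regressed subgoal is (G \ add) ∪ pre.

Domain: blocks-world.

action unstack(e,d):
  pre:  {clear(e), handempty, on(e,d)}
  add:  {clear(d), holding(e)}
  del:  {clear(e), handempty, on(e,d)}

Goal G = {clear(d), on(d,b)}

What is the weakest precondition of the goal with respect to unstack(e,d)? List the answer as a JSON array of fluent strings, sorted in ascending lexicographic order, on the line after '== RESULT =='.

Compute (G \ add) ∪ pre:
  G ∩ del = {}  (empty — regression defined)
  G \ add = {clear(d), on(d,b)} \ {clear(d), holding(e)} = {on(d,b)}
  ∪ pre   = {on(d,b)} ∪ {clear(e), handempty, on(e,d)}
          = {clear(e), handempty, on(d,b), on(e,d)}

== RESULT ==
["clear(e)", "handempty", "on(d,b)", "on(e,d)"]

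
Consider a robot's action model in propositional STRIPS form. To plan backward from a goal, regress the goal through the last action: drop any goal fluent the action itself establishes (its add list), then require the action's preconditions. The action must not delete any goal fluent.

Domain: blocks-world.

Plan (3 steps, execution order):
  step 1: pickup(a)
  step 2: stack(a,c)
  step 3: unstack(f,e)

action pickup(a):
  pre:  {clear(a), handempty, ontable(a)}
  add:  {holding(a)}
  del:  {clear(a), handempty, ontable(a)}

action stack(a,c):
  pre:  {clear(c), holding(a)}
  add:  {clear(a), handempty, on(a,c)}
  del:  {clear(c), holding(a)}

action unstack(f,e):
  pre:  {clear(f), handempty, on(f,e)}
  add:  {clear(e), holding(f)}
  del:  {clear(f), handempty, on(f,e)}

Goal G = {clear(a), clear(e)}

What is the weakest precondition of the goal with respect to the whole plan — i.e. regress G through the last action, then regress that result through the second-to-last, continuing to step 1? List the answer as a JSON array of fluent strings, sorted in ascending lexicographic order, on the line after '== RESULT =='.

Work backward from the goal:
  through step 3 (unstack(f,e)): drop {clear(e)}, keep {clear(a)}, require {clear(f), handempty, on(f,e)}
    → {clear(a), clear(f), handempty, on(f,e)}
  through step 2 (stack(a,c)): drop {clear(a), handempty}, keep {clear(f), on(f,e)}, require {clear(c), holding(a)}
    → {clear(c), clear(f), holding(a), on(f,e)}
  through step 1 (pickup(a)): drop {holding(a)}, keep {clear(c), clear(f), on(f,e)}, require {clear(a), handempty, ontable(a)}
    → {clear(a), clear(c), clear(f), handempty, on(f,e), ontable(a)}

== RESULT ==
["clear(a)", "clear(c)", "clear(f)", "handempty", "on(f,e)", "ontable(a)"]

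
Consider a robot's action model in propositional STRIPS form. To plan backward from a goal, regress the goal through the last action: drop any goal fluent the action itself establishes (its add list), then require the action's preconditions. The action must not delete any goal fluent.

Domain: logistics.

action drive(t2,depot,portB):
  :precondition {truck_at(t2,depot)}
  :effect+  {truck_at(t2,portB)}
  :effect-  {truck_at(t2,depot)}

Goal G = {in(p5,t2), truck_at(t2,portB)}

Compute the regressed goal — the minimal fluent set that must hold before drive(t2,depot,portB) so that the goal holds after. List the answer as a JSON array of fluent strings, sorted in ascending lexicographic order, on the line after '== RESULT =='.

Compute (G \ add) ∪ pre:
  G ∩ del = {}  (empty — regression defined)
  G \ add = {in(p5,t2), truck_at(t2,portB)} \ {truck_at(t2,portB)} = {in(p5,t2)}
  ∪ pre   = {in(p5,t2)} ∪ {truck_at(t2,depot)}
          = {in(p5,t2), truck_at(t2,depot)}

== RESULT ==
["in(p5,t2)", "truck_at(t2,depot)"]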